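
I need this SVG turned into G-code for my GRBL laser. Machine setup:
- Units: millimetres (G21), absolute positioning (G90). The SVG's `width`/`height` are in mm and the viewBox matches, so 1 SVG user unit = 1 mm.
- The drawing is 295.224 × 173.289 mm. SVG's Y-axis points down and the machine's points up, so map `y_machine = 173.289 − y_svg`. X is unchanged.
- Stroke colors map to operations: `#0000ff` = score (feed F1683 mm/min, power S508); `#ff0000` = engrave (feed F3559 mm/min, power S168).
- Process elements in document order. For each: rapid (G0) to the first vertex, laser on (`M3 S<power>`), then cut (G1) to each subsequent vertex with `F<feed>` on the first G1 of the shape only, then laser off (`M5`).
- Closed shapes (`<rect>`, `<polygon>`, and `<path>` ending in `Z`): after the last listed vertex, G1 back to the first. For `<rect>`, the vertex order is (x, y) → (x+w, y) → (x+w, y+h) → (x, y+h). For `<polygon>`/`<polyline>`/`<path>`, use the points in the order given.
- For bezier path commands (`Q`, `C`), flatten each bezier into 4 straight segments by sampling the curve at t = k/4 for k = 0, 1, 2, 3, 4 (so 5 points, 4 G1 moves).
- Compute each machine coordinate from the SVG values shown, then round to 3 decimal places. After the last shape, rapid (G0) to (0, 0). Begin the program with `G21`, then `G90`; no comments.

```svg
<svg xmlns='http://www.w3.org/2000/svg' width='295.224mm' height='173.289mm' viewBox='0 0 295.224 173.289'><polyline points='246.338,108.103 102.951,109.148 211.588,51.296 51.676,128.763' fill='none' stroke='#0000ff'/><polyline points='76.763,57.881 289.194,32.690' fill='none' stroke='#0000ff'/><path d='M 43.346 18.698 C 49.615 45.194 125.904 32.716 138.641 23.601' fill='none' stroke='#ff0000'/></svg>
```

G21
G90
G0 X246.338 Y65.186
M3 S508
G1 X102.951 Y64.141 F1683
G1 X211.588 Y121.993
G1 X51.676 Y44.526
M5
G0 X76.763 Y115.408
M3 S508
G1 X289.194 Y140.599 F1683
M5
G0 X43.346 Y154.591
M3 S168
G1 X59.089 Y141.365 F3559
G1 X88.568 Y138.785
G1 X119.259 Y142.883
G1 X138.641 Y149.688
M5
G0 X0.000 Y0.000

Since the viewBox matches the mm dimensions, user units are millimetres directly. The only transform is the Y-flip y_m = 173.289 − y_svg.

Shape 1 is a open polyline drawn with `<polyline>`. Its stroke #0000ff means score at S508, F1683. After flipping Y the toolpath is (246.338,65.186) → (102.951,64.141) → (211.588,121.993) → (51.676,44.526).

Shape 2 is a line segment drawn with `<polyline>`. Its stroke #0000ff means score at S508, F1683. After flipping Y the toolpath is (76.763,115.408) → (289.194,140.599).

Shape 3 is a cubic bezier drawn with `<path>`. Its stroke #ff0000 means engrave at S168, F3559. After flipping Y the toolpath is (43.346,154.591) → (59.089,141.365) → (88.568,138.785) → (119.259,142.883) → (138.641,149.688).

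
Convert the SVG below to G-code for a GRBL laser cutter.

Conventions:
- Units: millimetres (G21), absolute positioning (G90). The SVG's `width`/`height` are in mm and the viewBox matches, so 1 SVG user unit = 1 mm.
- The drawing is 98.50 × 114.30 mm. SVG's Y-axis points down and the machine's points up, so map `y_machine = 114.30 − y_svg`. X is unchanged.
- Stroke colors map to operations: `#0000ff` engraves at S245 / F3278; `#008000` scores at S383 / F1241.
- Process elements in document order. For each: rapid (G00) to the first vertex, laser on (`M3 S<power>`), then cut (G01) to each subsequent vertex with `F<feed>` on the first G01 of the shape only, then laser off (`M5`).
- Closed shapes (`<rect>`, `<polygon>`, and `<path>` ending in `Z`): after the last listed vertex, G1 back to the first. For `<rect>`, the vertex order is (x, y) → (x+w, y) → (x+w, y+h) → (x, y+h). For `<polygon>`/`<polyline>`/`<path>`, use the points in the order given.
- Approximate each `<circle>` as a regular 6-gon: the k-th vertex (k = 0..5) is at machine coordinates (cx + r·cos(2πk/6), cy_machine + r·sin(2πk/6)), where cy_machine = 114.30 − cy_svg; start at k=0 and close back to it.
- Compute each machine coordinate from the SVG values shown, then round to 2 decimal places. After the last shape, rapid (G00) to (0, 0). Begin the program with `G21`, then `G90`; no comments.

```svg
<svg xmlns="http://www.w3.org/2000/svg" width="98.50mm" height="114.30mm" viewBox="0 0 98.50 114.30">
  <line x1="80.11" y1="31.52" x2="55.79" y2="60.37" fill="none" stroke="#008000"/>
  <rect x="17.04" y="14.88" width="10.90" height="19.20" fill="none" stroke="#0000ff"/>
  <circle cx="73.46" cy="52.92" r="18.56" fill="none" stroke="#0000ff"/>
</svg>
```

viewBox `0 0 98.50 114.30` with mm width/height → 1 unit = 1 mm. Flip: y_m = 114.30 − y_svg.

**Shape 1** — `<line>` line segment, stroke `#008000` → score (S383, F1241). Machine vertices: (80.11,82.78) → (55.79,53.93). Open path.

**Shape 2** — `<rect>` rectangle, stroke `#0000ff` → engrave (S245, F3278). Machine vertices: (17.04,99.42) → (27.94,99.42) → (27.94,80.22) → (17.04,80.22) → (17.04,99.42). Closed: final G1 returns to the first vertex.

**Shape 3** — `<circle>` circle, stroke `#0000ff` → engrave (S245, F3278). Machine vertices: (92.02,61.38) → (82.74,77.45) → (64.18,77.45) → (54.90,61.38) → (64.18,45.31) → (82.74,45.31) → (92.02,61.38). Closed: final G1 returns to the first vertex.

G21
G90
G00 X80.11 Y82.78
M3 S383
G01 X55.79 Y53.93 F1241
M5
G00 X17.04 Y99.42
M3 S245
G01 X27.94 Y99.42 F3278
G01 X27.94 Y80.22
G01 X17.04 Y80.22
G01 X17.04 Y99.42
M5
G00 X92.02 Y61.38
M3 S245
G01 X82.74 Y77.45 F3278
G01 X64.18 Y77.45
G01 X54.90 Y61.38
G01 X64.18 Y45.31
G01 X82.74 Y45.31
G01 X92.02 Y61.38
M5
G00 X0.00 Y0.00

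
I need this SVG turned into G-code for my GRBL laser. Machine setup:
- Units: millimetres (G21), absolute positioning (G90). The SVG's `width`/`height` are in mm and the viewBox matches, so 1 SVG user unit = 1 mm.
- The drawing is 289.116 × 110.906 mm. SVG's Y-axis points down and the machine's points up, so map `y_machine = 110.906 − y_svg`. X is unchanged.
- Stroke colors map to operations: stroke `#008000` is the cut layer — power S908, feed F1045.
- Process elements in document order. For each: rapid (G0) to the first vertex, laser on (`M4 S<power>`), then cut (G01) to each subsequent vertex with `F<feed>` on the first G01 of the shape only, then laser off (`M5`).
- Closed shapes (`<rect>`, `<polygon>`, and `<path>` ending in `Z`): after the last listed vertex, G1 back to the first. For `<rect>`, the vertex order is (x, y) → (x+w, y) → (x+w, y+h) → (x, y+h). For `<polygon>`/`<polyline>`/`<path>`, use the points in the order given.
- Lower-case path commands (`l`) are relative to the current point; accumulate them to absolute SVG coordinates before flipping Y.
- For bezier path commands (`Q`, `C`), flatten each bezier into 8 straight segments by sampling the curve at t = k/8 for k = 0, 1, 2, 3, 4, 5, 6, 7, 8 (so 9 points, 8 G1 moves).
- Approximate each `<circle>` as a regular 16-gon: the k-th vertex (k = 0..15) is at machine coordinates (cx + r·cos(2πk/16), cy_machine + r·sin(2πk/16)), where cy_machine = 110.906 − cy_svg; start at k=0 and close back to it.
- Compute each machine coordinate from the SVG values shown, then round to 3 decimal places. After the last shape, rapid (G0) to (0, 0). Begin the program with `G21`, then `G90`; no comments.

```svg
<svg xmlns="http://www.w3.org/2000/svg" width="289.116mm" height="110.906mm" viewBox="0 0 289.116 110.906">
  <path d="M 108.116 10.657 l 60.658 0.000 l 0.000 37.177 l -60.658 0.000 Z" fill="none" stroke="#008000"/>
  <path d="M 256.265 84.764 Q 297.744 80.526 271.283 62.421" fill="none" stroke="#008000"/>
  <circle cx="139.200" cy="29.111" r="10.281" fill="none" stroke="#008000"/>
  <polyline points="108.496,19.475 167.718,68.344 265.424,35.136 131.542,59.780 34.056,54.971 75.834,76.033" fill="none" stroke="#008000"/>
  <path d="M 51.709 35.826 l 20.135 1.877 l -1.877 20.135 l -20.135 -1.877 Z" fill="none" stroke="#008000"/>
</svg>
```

G21
G90
G0 X108.116 Y100.249
M4 S908
G01 X168.774 Y100.249 F1045
G01 X168.774 Y63.072
G01 X108.116 Y63.072
G01 X108.116 Y100.249
M5
G0 X256.265 Y26.142
M4 S908
G01 X265.573 Y27.418 F1045
G01 X272.758 Y29.128
G01 X277.820 Y31.271
G01 X280.759 Y33.847
G01 X281.575 Y36.856
G01 X280.267 Y40.299
G01 X276.837 Y44.175
G01 X271.283 Y48.485
M5
G0 X149.481 Y81.795
M4 S908
G01 X148.698 Y85.729 F1045
G01 X146.470 Y89.065
G01 X143.134 Y91.293
G01 X139.200 Y92.076
G01 X135.266 Y91.293
G01 X131.930 Y89.065
G01 X129.702 Y85.729
G01 X128.919 Y81.795
G01 X129.702 Y77.861
G01 X131.930 Y74.525
G01 X135.266 Y72.297
G01 X139.200 Y71.514
G01 X143.134 Y72.297
G01 X146.470 Y74.525
G01 X148.698 Y77.861
G01 X149.481 Y81.795
M5
G0 X108.496 Y91.431
M4 S908
G01 X167.718 Y42.562 F1045
G01 X265.424 Y75.770
G01 X131.542 Y51.126
G01 X34.056 Y55.935
G01 X75.834 Y34.873
M5
G0 X51.709 Y75.080
M4 S908
G01 X71.844 Y73.203 F1045
G01 X69.967 Y53.068
G01 X49.832 Y54.945
G01 X51.709 Y75.080
M5
G0 X0.000 Y0.000

viewBox `0 0 289.116 110.906` with mm width/height → 1 unit = 1 mm. Flip: y_m = 110.906 − y_svg.

**Shape 1** — `<path>` rectangle, stroke `#008000` → cut (S908, F1045). Machine vertices: (108.116,100.249) → (168.774,100.249) → (168.774,63.072) → (108.116,63.072) → (108.116,100.249). Closed: final G1 returns to the first vertex.

**Shape 2** — `<path>` quadratic bezier, stroke `#008000` → cut (S908, F1045). Control points (SVG): P0=(256.265,84.764), P1=(297.744,80.526), P2=(271.283,62.421); sampled at t=k/8. Machine vertices: (256.265,26.142) → (265.573,27.418) → (272.758,29.128) → (277.820,31.271) → (280.759,33.847) → (281.575,36.856) → (280.267,40.299) → (276.837,44.175) → (271.283,48.485). Open path.

**Shape 3** — `<circle>` circle, stroke `#008000` → cut (S908, F1045). Machine vertices: (149.481,81.795) → (148.698,85.729) → (146.470,89.065) → (143.134,91.293) → (139.200,92.076) → (135.266,91.293) → (131.930,89.065) → (129.702,85.729) → (128.919,81.795) → (129.702,77.861) → (131.930,74.525) → (135.266,72.297) → (139.200,71.514) → (143.134,72.297) → (146.470,74.525) → (148.698,77.861) → (149.481,81.795). Closed: final G1 returns to the first vertex.

**Shape 4** — `<polyline>` open polyline, stroke `#008000` → cut (S908, F1045). Machine vertices: (108.496,91.431) → (167.718,42.562) → (265.424,75.770) → (131.542,51.126) → (34.056,55.935) → (75.834,34.873). Open path.

**Shape 5** — `<path>` regular polygon, stroke `#008000` → cut (S908, F1045). Machine vertices: (51.709,75.080) → (71.844,73.203) → (69.967,53.068) → (49.832,54.945) → (51.709,75.080). Closed: final G1 returns to the first vertex.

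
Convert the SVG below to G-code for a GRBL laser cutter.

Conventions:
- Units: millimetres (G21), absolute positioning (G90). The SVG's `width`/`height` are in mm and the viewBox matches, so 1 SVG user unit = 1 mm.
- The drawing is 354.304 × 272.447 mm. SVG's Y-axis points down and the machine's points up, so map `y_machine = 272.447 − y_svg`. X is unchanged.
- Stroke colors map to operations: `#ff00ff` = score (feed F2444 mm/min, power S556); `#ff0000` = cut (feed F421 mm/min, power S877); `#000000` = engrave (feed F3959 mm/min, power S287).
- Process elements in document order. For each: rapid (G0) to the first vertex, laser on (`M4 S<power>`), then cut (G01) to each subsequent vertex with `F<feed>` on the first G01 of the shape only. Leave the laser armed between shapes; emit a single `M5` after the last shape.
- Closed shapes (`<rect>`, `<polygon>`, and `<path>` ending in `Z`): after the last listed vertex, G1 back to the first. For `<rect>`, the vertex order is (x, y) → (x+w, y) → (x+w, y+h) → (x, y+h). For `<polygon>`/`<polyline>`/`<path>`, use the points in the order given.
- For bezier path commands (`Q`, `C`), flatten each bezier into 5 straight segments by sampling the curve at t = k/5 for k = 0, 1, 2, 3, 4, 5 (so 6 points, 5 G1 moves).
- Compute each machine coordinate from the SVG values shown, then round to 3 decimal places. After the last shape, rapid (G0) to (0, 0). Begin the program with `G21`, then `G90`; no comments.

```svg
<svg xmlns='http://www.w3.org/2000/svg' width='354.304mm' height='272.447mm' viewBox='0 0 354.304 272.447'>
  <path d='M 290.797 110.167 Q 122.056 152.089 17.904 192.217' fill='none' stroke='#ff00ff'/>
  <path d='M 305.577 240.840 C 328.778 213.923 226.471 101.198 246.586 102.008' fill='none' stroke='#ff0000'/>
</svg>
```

viewBox `0 0 354.304 272.447` with mm width/height → 1 unit = 1 mm. Flip: y_m = 272.447 − y_svg.

**Shape 1** — `<path>` quadratic bezier, stroke `#ff00ff` → score (S556, F2444). Control points (SVG): P0=(290.797,110.167), P1=(122.056,152.089), P2=(17.904,192.217); sampled at t=k/5. Machine vertices: (290.797,162.280) → (225.884,145.583) → (166.138,129.029) → (111.560,112.619) → (62.148,96.353) → (17.904,80.230). Open path.

**Shape 2** — `<path>` cubic bezier, stroke `#ff0000` → cut (S877, F421). Control points (SVG): P0=(305.577,240.840), P1=(328.778,213.923), P2=(226.471,101.198), P3=(246.586,102.008); sampled at t=k/5. Machine vertices: (305.577,31.607) → (306.420,56.459) → (289.042,92.337) → (265.343,129.672) → (247.224,158.896) → (246.586,170.439). Open path.

G21
G90
G0 X290.797 Y162.280
M4 S556
G01 X225.884 Y145.583 F2444
G01 X166.138 Y129.029
G01 X111.560 Y112.619
G01 X62.148 Y96.353
G01 X17.904 Y80.230
G0 X305.577 Y31.607
M4 S877
G01 X306.420 Y56.459 F421
G01 X289.042 Y92.337
G01 X265.343 Y129.672
G01 X247.224 Y158.896
G01 X246.586 Y170.439
M5
G0 X0.000 Y0.000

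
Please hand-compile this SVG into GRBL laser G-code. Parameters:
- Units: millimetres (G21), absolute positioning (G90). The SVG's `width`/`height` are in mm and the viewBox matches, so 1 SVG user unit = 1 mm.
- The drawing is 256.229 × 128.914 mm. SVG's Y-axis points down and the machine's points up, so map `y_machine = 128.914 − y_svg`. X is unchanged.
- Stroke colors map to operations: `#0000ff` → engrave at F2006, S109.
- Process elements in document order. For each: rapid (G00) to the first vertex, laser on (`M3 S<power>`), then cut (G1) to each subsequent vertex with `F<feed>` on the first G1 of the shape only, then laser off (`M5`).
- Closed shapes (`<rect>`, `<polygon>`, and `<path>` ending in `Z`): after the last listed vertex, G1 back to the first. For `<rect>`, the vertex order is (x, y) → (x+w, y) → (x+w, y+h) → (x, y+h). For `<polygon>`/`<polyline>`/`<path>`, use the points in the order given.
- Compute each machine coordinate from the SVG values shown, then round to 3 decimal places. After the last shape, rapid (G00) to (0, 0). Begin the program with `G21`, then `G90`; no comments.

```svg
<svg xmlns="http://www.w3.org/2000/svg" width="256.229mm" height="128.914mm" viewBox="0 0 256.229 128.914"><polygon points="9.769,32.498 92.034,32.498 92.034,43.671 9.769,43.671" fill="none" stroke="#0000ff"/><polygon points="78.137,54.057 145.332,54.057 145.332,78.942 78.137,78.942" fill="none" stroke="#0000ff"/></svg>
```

G21
G90
G00 X9.769 Y96.416
M3 S109
G1 X92.034 Y96.416 F2006
G1 X92.034 Y85.243
G1 X9.769 Y85.243
G1 X9.769 Y96.416
M5
G00 X78.137 Y74.857
M3 S109
G1 X145.332 Y74.857 F2006
G1 X145.332 Y49.972
G1 X78.137 Y49.972
G1 X78.137 Y74.857
M5
G00 X0.000 Y0.000

1 u = 1 mm; y_m = 128.914 − y.

[1] `<polygon>` rectangle, #0000ff→engrave S109 F2006: (9.769,96.416) → (92.034,96.416) → (92.034,85.243) → (9.769,85.243) → (9.769,96.416) (closed)

[2] `<polygon>` rectangle, #0000ff→engrave S109 F2006: (78.137,74.857) → (145.332,74.857) → (145.332,49.972) → (78.137,49.972) → (78.137,74.857) (closed)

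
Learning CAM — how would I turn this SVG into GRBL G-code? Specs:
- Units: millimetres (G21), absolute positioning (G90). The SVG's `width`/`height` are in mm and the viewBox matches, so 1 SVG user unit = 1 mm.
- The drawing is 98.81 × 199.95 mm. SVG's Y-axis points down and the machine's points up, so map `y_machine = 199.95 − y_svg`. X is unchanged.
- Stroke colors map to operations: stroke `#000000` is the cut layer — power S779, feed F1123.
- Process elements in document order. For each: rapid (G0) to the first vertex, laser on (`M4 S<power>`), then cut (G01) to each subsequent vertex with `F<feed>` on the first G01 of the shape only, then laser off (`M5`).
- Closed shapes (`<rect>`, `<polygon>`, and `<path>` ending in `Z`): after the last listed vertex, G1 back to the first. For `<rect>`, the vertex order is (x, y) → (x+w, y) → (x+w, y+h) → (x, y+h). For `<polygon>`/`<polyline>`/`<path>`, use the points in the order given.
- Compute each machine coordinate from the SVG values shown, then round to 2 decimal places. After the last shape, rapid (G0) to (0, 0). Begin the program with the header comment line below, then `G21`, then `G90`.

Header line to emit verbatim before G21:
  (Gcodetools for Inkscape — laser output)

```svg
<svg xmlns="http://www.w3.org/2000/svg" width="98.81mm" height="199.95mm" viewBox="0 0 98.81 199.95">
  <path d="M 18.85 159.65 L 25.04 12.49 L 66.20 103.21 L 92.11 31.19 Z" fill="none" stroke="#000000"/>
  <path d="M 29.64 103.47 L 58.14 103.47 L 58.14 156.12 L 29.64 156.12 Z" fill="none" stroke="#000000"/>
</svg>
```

viewBox `0 0 98.81 199.95` with mm width/height → 1 unit = 1 mm. Flip: y_m = 199.95 − y_svg.

**Shape 1** — `<path>` closed polygon, stroke `#000000` → cut (S779, F1123). Machine vertices: (18.85,40.30) → (25.04,187.46) → (66.20,96.74) → (92.11,168.76) → (18.85,40.30). Closed: final G1 returns to the first vertex.

**Shape 2** — `<path>` rectangle, stroke `#000000` → cut (S779, F1123). Machine vertices: (29.64,96.48) → (58.14,96.48) → (58.14,43.83) → (29.64,43.83) → (29.64,96.48). Closed: final G1 returns to the first vertex.

(Gcodetools for Inkscape — laser output)
G21
G90
G0 X18.85 Y40.30
M4 S779
G01 X25.04 Y187.46 F1123
G01 X66.20 Y96.74
G01 X92.11 Y168.76
G01 X18.85 Y40.30
M5
G0 X29.64 Y96.48
M4 S779
G01 X58.14 Y96.48 F1123
G01 X58.14 Y43.83
G01 X29.64 Y43.83
G01 X29.64 Y96.48
M5
G0 X0.00 Y0.00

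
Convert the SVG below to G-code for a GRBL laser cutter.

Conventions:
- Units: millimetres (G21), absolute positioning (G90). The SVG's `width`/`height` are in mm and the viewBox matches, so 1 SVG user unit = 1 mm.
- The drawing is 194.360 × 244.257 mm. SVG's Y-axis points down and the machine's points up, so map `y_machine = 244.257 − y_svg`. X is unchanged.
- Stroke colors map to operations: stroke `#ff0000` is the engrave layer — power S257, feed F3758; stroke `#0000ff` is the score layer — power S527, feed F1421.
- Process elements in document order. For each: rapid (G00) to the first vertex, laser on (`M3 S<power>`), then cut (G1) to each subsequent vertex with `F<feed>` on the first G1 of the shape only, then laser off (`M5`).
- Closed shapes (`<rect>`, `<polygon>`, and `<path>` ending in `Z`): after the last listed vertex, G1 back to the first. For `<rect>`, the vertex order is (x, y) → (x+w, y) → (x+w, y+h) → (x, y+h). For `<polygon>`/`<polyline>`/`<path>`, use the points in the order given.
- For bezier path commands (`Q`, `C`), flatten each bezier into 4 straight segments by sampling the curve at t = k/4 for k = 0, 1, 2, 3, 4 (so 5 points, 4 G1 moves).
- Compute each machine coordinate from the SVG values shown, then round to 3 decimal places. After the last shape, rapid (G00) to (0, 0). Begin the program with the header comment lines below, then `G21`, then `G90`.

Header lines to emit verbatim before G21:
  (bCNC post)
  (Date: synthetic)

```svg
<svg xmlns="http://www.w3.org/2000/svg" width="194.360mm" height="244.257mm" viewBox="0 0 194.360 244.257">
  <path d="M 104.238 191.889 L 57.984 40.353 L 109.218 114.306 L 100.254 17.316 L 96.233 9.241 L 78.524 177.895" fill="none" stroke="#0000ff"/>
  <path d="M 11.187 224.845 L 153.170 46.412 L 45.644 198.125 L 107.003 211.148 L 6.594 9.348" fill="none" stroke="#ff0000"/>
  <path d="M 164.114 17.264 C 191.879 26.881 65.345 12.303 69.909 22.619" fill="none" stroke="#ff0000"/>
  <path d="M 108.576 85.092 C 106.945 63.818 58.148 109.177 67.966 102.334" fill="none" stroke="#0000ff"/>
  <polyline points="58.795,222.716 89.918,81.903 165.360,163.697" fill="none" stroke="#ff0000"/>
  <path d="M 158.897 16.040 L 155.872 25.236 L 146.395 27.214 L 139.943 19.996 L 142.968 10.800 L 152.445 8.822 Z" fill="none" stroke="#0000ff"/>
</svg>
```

Since the viewBox matches the mm dimensions, user units are millimetres directly. The only transform is the Y-flip y_m = 244.257 − y_svg.

Shape 1 is a open polyline drawn with `<path>`. Its stroke #0000ff means score at S527, F1421. After flipping Y the toolpath is (104.238,52.368) → (57.984,203.904) → (109.218,129.951) → (100.254,226.941) → (96.233,235.016) → (78.524,66.362).

Shape 2 is a open polyline drawn with `<path>`. Its stroke #ff0000 means engrave at S257, F3758. After flipping Y the toolpath is (11.187,19.412) → (153.170,197.845) → (45.644,46.132) → (107.003,33.109) → (6.594,234.909).

Shape 3 is a cubic bezier drawn with `<path>`. Its stroke #ff0000 means engrave at S257, F3758. After flipping Y the toolpath is (164.114,226.993) → (160.466,223.550) → (125.712,224.578) → (86.608,225.474) → (69.909,221.638).

Shape 4 is a cubic bezier drawn with `<path>`. Its stroke #0000ff means score at S527, F1421. After flipping Y the toolpath is (108.576,159.165) → (100.162,164.484) → (83.978,155.956) → (69.940,144.722) → (67.966,141.923).

Shape 5 is a open polyline drawn with `<polyline>`. Its stroke #ff0000 means engrave at S257, F3758. After flipping Y the toolpath is (58.795,21.541) → (89.918,162.354) → (165.360,80.560).

Shape 6 is a regular polygon drawn with `<path>`. Its stroke #0000ff means score at S527, F1421. After flipping Y the toolpath is (158.897,228.217) → (155.872,219.021) → (146.395,217.043) → (139.943,224.261) → (142.968,233.457) → (152.445,235.435) → (158.897,228.217), returning to the start.

(bCNC post)
(Date: synthetic)
G21
G90
G00 X104.238 Y52.368
M3 S527
G1 X57.984 Y203.904 F1421
G1 X109.218 Y129.951
G1 X100.254 Y226.941
G1 X96.233 Y235.016
G1 X78.524 Y66.362
M5
G00 X11.187 Y19.412
M3 S257
G1 X153.170 Y197.845 F3758
G1 X45.644 Y46.132
G1 X107.003 Y33.109
G1 X6.594 Y234.909
M5
G00 X164.114 Y226.993
M3 S257
G1 X160.466 Y223.550 F3758
G1 X125.712 Y224.578
G1 X86.608 Y225.474
G1 X69.909 Y221.638
M5
G00 X108.576 Y159.165
M3 S527
G1 X100.162 Y164.484 F1421
G1 X83.978 Y155.956
G1 X69.940 Y144.722
G1 X67.966 Y141.923
M5
G00 X58.795 Y21.541
M3 S257
G1 X89.918 Y162.354 F3758
G1 X165.360 Y80.560
M5
G00 X158.897 Y228.217
M3 S527
G1 X155.872 Y219.021 F1421
G1 X146.395 Y217.043
G1 X139.943 Y224.261
G1 X142.968 Y233.457
G1 X152.445 Y235.435
G1 X158.897 Y228.217
M5
G00 X0.000 Y0.000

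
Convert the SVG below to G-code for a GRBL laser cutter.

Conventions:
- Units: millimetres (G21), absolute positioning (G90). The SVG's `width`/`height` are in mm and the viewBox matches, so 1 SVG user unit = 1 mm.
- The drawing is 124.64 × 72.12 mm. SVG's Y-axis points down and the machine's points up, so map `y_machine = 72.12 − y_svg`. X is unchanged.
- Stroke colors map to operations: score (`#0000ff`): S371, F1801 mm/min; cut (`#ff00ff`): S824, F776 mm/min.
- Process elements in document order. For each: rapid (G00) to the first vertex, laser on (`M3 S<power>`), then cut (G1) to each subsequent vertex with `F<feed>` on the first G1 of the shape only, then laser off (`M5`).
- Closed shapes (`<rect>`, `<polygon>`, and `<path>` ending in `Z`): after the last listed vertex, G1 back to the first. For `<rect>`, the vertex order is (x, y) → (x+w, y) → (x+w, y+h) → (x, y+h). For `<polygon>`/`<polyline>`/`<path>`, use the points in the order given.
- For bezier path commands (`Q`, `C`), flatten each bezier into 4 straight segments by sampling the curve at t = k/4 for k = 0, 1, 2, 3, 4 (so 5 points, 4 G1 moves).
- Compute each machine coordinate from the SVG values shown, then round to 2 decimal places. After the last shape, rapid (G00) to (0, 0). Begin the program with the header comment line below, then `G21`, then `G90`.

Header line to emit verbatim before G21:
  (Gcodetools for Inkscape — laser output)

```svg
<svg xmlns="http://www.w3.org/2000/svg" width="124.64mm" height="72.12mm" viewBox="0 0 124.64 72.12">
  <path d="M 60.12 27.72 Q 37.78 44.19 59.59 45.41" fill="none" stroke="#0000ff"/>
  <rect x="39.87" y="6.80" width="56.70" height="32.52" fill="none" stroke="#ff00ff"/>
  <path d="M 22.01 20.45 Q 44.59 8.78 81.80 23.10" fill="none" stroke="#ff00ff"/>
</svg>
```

Since the viewBox matches the mm dimensions, user units are millimetres directly. The only transform is the Y-flip y_m = 72.12 − y_svg.

Shape 1 is a quadratic bezier drawn with `<path>`. Its stroke #0000ff means score at S371, F1801. After flipping Y the toolpath is (60.12,44.40) → (51.71,37.12) → (48.82,31.74) → (51.44,28.27) → (59.59,26.71).

Shape 2 is a rectangle drawn with `<rect>`. Its stroke #ff00ff means cut at S824, F776. After flipping Y the toolpath is (39.87,65.32) → (96.57,65.32) → (96.57,32.80) → (39.87,32.80) → (39.87,65.32), returning to the start.

Shape 3 is a quadratic bezier drawn with `<path>`. Its stroke #ff00ff means cut at S824, F776. After flipping Y the toolpath is (22.01,51.67) → (34.21,55.88) → (48.25,56.84) → (64.11,54.56) → (81.80,49.02).

(Gcodetools for Inkscape — laser output)
G21
G90
G00 X60.12 Y44.40
M3 S371
G1 X51.71 Y37.12 F1801
G1 X48.82 Y31.74
G1 X51.44 Y28.27
G1 X59.59 Y26.71
M5
G00 X39.87 Y65.32
M3 S824
G1 X96.57 Y65.32 F776
G1 X96.57 Y32.80
G1 X39.87 Y32.80
G1 X39.87 Y65.32
M5
G00 X22.01 Y51.67
M3 S824
G1 X34.21 Y55.88 F776
G1 X48.25 Y56.84
G1 X64.11 Y54.56
G1 X81.80 Y49.02
M5
G00 X0.00 Y0.00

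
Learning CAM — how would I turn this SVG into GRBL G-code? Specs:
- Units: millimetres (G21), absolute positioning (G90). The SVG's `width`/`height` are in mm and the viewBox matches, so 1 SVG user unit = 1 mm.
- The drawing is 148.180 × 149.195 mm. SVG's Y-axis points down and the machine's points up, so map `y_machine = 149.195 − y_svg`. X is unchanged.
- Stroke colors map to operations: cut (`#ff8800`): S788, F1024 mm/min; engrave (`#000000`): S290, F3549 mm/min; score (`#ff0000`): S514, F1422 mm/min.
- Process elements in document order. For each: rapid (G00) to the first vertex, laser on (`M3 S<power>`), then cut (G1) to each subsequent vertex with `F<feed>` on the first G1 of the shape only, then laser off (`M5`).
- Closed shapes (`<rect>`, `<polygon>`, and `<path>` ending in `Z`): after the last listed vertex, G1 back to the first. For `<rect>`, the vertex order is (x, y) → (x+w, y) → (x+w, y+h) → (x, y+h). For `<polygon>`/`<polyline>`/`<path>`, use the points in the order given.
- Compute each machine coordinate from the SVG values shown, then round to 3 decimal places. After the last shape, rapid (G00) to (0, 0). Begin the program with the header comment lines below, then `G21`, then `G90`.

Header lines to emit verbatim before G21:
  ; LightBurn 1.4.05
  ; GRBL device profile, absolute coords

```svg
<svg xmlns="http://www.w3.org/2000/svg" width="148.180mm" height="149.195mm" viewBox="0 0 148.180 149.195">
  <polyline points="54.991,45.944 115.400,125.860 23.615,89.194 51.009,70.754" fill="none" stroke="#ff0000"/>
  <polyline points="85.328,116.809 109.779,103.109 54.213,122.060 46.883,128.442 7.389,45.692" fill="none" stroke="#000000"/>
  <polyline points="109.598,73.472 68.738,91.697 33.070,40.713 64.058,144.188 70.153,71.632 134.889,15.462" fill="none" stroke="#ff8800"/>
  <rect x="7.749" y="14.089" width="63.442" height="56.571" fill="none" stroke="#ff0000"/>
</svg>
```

; LightBurn 1.4.05
; GRBL device profile, absolute coords
G21
G90
G00 X54.991 Y103.251
M3 S514
G1 X115.400 Y23.335 F1422
G1 X23.615 Y60.001
G1 X51.009 Y78.441
M5
G00 X85.328 Y32.386
M3 S290
G1 X109.779 Y46.086 F3549
G1 X54.213 Y27.135
G1 X46.883 Y20.753
G1 X7.389 Y103.503
M5
G00 X109.598 Y75.723
M3 S788
G1 X68.738 Y57.498 F1024
G1 X33.070 Y108.482
G1 X64.058 Y5.007
G1 X70.153 Y77.563
G1 X134.889 Y133.733
M5
G00 X7.749 Y135.106
M3 S514
G1 X71.191 Y135.106 F1422
G1 X71.191 Y78.535
G1 X7.749 Y78.535
G1 X7.749 Y135.106
M5
G00 X0.000 Y0.000

viewBox `0 0 148.180 149.195` with mm width/height → 1 unit = 1 mm. Flip: y_m = 149.195 − y_svg.

**Shape 1** — `<polyline>` open polyline, stroke `#ff0000` → score (S514, F1422). Machine vertices: (54.991,103.251) → (115.400,23.335) → (23.615,60.001) → (51.009,78.441). Open path.

**Shape 2** — `<polyline>` open polyline, stroke `#000000` → engrave (S290, F3549). Machine vertices: (85.328,32.386) → (109.779,46.086) → (54.213,27.135) → (46.883,20.753) → (7.389,103.503). Open path.

**Shape 3** — `<polyline>` open polyline, stroke `#ff8800` → cut (S788, F1024). Machine vertices: (109.598,75.723) → (68.738,57.498) → (33.070,108.482) → (64.058,5.007) → (70.153,77.563) → (134.889,133.733). Open path.

**Shape 4** — `<rect>` rectangle, stroke `#ff0000` → score (S514, F1422). Machine vertices: (7.749,135.106) → (71.191,135.106) → (71.191,78.535) → (7.749,78.535) → (7.749,135.106). Closed: final G1 returns to the first vertex.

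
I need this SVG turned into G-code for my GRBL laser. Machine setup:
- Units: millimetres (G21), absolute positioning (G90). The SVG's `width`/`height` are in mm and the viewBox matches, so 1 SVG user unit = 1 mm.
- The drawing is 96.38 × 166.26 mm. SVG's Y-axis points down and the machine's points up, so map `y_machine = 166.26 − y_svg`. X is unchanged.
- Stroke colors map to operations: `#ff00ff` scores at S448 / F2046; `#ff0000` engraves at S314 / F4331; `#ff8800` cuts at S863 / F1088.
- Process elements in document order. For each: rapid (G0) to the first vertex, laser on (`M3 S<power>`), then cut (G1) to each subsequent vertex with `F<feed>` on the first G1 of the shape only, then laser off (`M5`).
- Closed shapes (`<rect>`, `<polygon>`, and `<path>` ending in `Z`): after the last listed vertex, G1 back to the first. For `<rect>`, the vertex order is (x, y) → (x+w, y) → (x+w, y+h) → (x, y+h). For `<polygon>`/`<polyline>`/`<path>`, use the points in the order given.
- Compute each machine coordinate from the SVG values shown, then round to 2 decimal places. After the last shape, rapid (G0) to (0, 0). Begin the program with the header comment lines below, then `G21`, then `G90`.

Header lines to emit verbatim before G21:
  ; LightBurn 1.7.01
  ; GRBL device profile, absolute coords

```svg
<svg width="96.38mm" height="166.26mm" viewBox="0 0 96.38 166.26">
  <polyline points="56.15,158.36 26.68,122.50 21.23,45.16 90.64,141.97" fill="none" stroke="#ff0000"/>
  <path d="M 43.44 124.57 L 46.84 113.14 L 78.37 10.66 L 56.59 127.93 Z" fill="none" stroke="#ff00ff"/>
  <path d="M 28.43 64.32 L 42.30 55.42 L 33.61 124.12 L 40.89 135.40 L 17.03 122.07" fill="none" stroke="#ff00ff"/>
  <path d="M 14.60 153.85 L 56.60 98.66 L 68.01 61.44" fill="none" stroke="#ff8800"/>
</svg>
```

1 u = 1 mm; y_m = 166.26 − y.

[1] `<polyline>` open polyline, #ff0000→engrave S314 F4331: (56.15,7.90) → (26.68,43.76) → (21.23,121.10) → (90.64,24.29)

[2] `<path>` closed polygon, #ff00ff→score S448 F2046: (43.44,41.69) → (46.84,53.12) → (78.37,155.60) → (56.59,38.33) → (43.44,41.69) (closed)

[3] `<path>` open polyline, #ff00ff→score S448 F2046: (28.43,101.94) → (42.30,110.84) → (33.61,42.14) → (40.89,30.86) → (17.03,44.19)

[4] `<path>` open polyline, #ff8800→cut S863 F1088: (14.60,12.41) → (56.60,67.60) → (68.01,104.82)

; LightBurn 1.7.01
; GRBL device profile, absolute coords
G21
G90
G0 X56.15 Y7.90
M3 S314
G1 X26.68 Y43.76 F4331
G1 X21.23 Y121.10
G1 X90.64 Y24.29
M5
G0 X43.44 Y41.69
M3 S448
G1 X46.84 Y53.12 F2046
G1 X78.37 Y155.60
G1 X56.59 Y38.33
G1 X43.44 Y41.69
M5
G0 X28.43 Y101.94
M3 S448
G1 X42.30 Y110.84 F2046
G1 X33.61 Y42.14
G1 X40.89 Y30.86
G1 X17.03 Y44.19
M5
G0 X14.60 Y12.41
M3 S863
G1 X56.60 Y67.60 F1088
G1 X68.01 Y104.82
M5
G0 X0.00 Y0.00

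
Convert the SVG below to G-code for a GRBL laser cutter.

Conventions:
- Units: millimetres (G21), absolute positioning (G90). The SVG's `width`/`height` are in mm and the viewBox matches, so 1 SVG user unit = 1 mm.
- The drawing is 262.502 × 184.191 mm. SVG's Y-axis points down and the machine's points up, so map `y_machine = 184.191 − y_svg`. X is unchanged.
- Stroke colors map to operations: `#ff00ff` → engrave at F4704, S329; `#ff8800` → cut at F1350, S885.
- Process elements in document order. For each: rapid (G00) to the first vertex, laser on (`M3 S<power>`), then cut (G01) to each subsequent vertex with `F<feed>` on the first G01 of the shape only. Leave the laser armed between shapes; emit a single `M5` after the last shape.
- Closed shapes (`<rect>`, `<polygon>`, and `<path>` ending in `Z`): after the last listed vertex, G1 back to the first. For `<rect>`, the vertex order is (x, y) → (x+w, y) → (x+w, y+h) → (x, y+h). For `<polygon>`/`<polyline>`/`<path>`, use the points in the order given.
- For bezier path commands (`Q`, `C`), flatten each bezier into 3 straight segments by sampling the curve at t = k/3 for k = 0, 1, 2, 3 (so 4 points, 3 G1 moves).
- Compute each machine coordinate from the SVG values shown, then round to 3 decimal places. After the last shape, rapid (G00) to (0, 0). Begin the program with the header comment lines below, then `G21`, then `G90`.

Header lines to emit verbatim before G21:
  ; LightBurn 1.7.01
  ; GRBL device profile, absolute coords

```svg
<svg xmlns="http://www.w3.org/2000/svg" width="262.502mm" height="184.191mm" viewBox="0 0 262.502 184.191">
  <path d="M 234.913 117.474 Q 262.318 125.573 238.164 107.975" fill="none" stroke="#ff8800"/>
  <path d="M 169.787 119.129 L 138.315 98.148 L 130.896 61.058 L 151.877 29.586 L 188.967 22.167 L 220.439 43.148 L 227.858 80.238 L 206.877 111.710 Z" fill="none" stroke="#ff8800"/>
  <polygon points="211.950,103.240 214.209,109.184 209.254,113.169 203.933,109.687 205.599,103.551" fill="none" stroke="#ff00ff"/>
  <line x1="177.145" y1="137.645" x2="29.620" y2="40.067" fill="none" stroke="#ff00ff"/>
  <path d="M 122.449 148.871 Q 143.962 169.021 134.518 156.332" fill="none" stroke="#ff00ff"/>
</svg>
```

; LightBurn 1.7.01
; GRBL device profile, absolute coords
G21
G90
G00 X234.913 Y66.717
M3 S885
G01 X247.454 Y64.173 F1350
G01 X248.538 Y67.339
G01 X238.164 Y76.216
G00 X169.787 Y65.062
M3 S885
G01 X138.315 Y86.043 F1350
G01 X130.896 Y123.133
G01 X151.877 Y154.605
G01 X188.967 Y162.024
G01 X220.439 Y141.043
G01 X227.858 Y103.953
G01 X206.877 Y72.481
G01 X169.787 Y65.062
G00 X211.950 Y80.951
M3 S329
G01 X214.209 Y75.007 F4704
G01 X209.254 Y71.022
G01 X203.933 Y74.504
G01 X205.599 Y80.640
G01 X211.950 Y80.951
G00 X177.145 Y46.546
M3 S329
G01 X29.620 Y144.124 F4704
G00 X122.449 Y35.320
M3 S329
G01 X133.351 Y25.535 F4704
G01 X137.374 Y23.048
G01 X134.518 Y27.859
M5
G00 X0.000 Y0.000

viewBox `0 0 262.502 184.191` with mm width/height → 1 unit = 1 mm. Flip: y_m = 184.191 − y_svg.

**Shape 1** — `<path>` quadratic bezier, stroke `#ff8800` → cut (S885, F1350). Control points (SVG): P0=(234.913,117.474), P1=(262.318,125.573), P2=(238.164,107.975); sampled at t=k/3. Machine vertices: (234.913,66.717) → (247.454,64.173) → (248.538,67.339) → (238.164,76.216). Open path.

**Shape 2** — `<path>` regular polygon, stroke `#ff8800` → cut (S885, F1350). Machine vertices: (169.787,65.062) → (138.315,86.043) → (130.896,123.133) → (151.877,154.605) → (188.967,162.024) → (220.439,141.043) → (227.858,103.953) → (206.877,72.481) → (169.787,65.062). Closed: final G1 returns to the first vertex.

**Shape 3** — `<polygon>` regular polygon, stroke `#ff00ff` → engrave (S329, F4704). Machine vertices: (211.950,80.951) → (214.209,75.007) → (209.254,71.022) → (203.933,74.504) → (205.599,80.640) → (211.950,80.951). Closed: final G1 returns to the first vertex.

**Shape 4** — `<line>` line segment, stroke `#ff00ff` → engrave (S329, F4704). Machine vertices: (177.145,46.546) → (29.620,144.124). Open path.

**Shape 5** — `<path>` quadratic bezier, stroke `#ff00ff` → engrave (S329, F4704). Control points (SVG): P0=(122.449,148.871), P1=(143.962,169.021), P2=(134.518,156.332); sampled at t=k/3. Machine vertices: (122.449,35.320) → (133.351,25.535) → (137.374,23.048) → (134.518,27.859). Open path.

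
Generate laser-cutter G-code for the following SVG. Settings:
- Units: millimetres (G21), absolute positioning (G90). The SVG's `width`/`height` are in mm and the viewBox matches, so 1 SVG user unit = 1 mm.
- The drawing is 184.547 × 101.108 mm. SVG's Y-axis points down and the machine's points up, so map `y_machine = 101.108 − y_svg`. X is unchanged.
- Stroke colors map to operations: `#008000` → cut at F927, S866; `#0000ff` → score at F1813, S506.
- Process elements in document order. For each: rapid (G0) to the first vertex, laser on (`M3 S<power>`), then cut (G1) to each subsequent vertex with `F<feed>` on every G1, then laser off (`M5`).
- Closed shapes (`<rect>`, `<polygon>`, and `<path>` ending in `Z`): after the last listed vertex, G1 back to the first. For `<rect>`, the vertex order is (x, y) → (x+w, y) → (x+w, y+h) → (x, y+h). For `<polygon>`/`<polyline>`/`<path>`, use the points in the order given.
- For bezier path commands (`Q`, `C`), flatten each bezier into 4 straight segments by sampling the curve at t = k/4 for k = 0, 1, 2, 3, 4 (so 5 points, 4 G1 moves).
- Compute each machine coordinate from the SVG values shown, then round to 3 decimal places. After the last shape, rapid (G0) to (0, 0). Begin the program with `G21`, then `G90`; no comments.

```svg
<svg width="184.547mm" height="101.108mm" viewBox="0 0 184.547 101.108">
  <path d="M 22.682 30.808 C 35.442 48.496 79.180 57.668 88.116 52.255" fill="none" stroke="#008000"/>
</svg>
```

G21
G90
G0 X22.682 Y70.300
M3 S866
G1 X37.033 Y58.726 F927
G1 X56.833 Y50.914 F927
G1 X75.916 Y47.433 F927
G1 X88.116 Y48.853 F927
M5
G0 X0.000 Y0.000

viewBox `0 0 184.547 101.108` with mm width/height → 1 unit = 1 mm. Flip: y_m = 101.108 − y_svg.

**Shape 1** — `<path>` cubic bezier, stroke `#008000` → cut (S866, F927). Control points (SVG): P0=(22.682,30.808), P1=(35.442,48.496), P2=(79.180,57.668), P3=(88.116,52.255); sampled at t=k/4. Machine vertices: (22.682,70.300) → (37.033,58.726) → (56.833,50.914) → (75.916,47.433) → (88.116,48.853). Open path.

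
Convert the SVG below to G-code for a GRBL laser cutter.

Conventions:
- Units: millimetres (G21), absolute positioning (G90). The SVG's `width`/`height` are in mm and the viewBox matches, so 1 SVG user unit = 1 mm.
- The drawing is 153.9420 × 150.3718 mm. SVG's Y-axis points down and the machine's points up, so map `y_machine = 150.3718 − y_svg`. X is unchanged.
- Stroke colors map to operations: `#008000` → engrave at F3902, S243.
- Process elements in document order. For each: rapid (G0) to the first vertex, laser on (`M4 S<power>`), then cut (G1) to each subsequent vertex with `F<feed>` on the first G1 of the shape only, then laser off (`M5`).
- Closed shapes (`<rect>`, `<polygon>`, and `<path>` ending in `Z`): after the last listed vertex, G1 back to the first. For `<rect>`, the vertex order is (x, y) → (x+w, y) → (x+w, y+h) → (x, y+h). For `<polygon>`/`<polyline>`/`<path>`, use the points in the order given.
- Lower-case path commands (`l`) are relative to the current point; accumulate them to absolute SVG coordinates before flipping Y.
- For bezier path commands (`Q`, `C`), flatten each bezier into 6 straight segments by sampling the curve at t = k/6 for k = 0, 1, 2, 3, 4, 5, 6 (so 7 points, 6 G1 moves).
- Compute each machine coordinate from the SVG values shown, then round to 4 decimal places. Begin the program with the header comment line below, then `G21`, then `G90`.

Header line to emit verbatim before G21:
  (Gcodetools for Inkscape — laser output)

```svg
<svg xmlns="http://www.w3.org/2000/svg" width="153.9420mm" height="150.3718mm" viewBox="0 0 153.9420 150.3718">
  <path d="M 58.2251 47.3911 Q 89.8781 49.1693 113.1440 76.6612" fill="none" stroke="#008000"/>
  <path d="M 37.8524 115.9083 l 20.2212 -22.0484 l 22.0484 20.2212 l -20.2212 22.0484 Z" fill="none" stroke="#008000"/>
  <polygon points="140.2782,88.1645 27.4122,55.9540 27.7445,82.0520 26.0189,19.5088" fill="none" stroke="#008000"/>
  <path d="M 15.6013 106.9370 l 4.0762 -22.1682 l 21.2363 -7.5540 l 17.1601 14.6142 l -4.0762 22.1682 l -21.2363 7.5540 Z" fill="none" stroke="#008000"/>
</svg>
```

(Gcodetools for Inkscape — laser output)
G21
G90
G0 X58.2251 Y102.9807
M4 S243
G1 X68.5431 Y101.6737 F3902
G1 X78.3952 Y98.9382
G1 X87.7813 Y94.7741
G1 X96.7015 Y89.1815
G1 X105.1557 Y82.1603
G1 X113.1440 Y73.7106
M5
G0 X37.8524 Y34.4635
M4 S243
G1 X58.0736 Y56.5119 F3902
G1 X80.1220 Y36.2907
G1 X59.9008 Y14.2423
G1 X37.8524 Y34.4635
M5
G0 X140.2782 Y62.2073
M4 S243
G1 X27.4122 Y94.4178 F3902
G1 X27.7445 Y68.3198
G1 X26.0189 Y130.8630
G1 X140.2782 Y62.2073
M5
G0 X15.6013 Y43.4348
M4 S243
G1 X19.6775 Y65.6030 F3902
G1 X40.9138 Y73.1570
G1 X58.0739 Y58.5428
G1 X53.9977 Y36.3746
G1 X32.7614 Y28.8206
G1 X15.6013 Y43.4348
M5

Since the viewBox matches the mm dimensions, user units are millimetres directly. The only transform is the Y-flip y_m = 150.3718 − y_svg.

Shape 1 is a quadratic bezier drawn with `<path>`. Its stroke #008000 means engrave at S243, F3902. After flipping Y the toolpath is (58.2251,102.9807) → (68.5431,101.6737) → (78.3952,98.9382) → (87.7813,94.7741) → (96.7015,89.1815) → (105.1557,82.1603) → (113.1440,73.7106).

Shape 2 is a regular polygon drawn with `<path>`. Its stroke #008000 means engrave at S243, F3902. After flipping Y the toolpath is (37.8524,34.4635) → (58.0736,56.5119) → (80.1220,36.2907) → (59.9008,14.2423) → (37.8524,34.4635), returning to the start.

Shape 3 is a closed polygon drawn with `<polygon>`. Its stroke #008000 means engrave at S243, F3902. After flipping Y the toolpath is (140.2782,62.2073) → (27.4122,94.4178) → (27.7445,68.3198) → (26.0189,130.8630) → (140.2782,62.2073), returning to the start.

Shape 4 is a regular polygon drawn with `<path>`. Its stroke #008000 means engrave at S243, F3902. After flipping Y the toolpath is (15.6013,43.4348) → (19.6775,65.6030) → (40.9138,73.1570) → (58.0739,58.5428) → (53.9977,36.3746) → (32.7614,28.8206) → (15.6013,43.4348), returning to the start.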